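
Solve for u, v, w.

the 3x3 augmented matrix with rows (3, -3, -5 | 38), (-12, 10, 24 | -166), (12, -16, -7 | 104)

Forward elimination on [A|b]:
R2 <- R2 - (-4)*R1:  [   0   -2    4  -14 ]
R3 <- R3 - (4)*R1:  [   0   -4   13  -48 ]
R3 <- R3 - (2)*R2:  [   0    0    5  -20 ]
Row echelon form:
[ 3  -3  -5  |   38 ]
[ 0  -2   4  |  -14 ]
[ 0   0   5  |  -20 ]
Back-substitution:
w = (-20) / 5 = -4
v = (-14 - (4)*(-4)) / -2 = -1
u = (38 - (-3)*(-1) - (-5)*(-4)) / 3 = 5

(5, -1, -4)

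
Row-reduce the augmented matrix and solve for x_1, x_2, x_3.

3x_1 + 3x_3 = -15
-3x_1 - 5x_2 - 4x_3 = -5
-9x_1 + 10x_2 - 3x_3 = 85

(-5, 4, 0)

Forward elimination on [A|b]:
R2 <- R2 - (-1)*R1:  [   0   -5   -1  -20 ]
R3 <- R3 - (-3)*R1:  [  0  10   6  40 ]
R3 <- R3 - (-2)*R2:  [ 0  0  4  0 ]
Row echelon form:
[ 3   0   3  |  -15 ]
[ 0  -5  -1  |  -20 ]
[ 0   0   4  |    0 ]
Back-substitution:
x_3 = (0) / 4 = 0
x_2 = (-20 - (-1)*(0)) / -5 = 4
x_1 = (-15 - (3)*(0)) / 3 = -5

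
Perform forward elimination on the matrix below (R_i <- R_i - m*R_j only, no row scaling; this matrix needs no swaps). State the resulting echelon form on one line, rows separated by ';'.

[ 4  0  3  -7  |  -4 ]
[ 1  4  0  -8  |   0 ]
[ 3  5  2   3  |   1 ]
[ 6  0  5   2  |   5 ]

REF = [4 0 3 -7 -4; 0 4 -3/4 -25/4 1; 0 0 11/16 257/16 11/4; 0 0 0 9/11 9]

Forward elimination:
R2 <- R2 - (1/4)*R1:  [     0      4   -3/4  -25/4      1 ]
R3 <- R3 - (3/4)*R1:  [    0     5  -1/4  33/4     4 ]
R4 <- R4 - (3/2)*R1:  [    0     0   1/2  25/2    11 ]
R3 <- R3 - (5/4)*R2:  [      0       0   11/16  257/16    11/4 ]
R4 <- R4 - (8/11)*R3:  [    0     0     0  9/11     9 ]
Row echelon form:
[ 4  0      3      -7  |    -4 ]
[ 0  4   -3/4   -25/4  |     1 ]
[ 0  0  11/16  257/16  |  11/4 ]
[ 0  0      0    9/11  |     9 ]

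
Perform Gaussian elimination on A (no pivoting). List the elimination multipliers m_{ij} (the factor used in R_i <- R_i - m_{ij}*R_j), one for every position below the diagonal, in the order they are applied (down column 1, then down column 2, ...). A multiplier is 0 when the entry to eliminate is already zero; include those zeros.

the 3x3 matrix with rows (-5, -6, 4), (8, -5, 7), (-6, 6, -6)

multipliers: -8/5, 6/5, -66/73

Forward elimination:
R2 <- R2 - (-8/5)*R1:  [     0  -73/5   67/5 ]
R3 <- R3 - (6/5)*R1:  [     0   66/5  -54/5 ]
R3 <- R3 - (-66/73)*R2:  [     0      0  96/73 ]
Multipliers (in order of application): m_{21} = -8/5, m_{31} = 6/5, m_{32} = -66/73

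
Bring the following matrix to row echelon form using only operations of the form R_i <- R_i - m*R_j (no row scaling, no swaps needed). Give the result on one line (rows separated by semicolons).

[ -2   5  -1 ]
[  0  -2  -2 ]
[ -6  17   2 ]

Forward elimination:
R3 <- R3 - (3)*R1:  [ 0  2  5 ]
R3 <- R3 - (-1)*R2:  [ 0  0  3 ]
Row echelon form:
[ -2   5  -1 ]
[  0  -2  -2 ]
[  0   0   3 ]

REF = [-2 5 -1; 0 -2 -2; 0 0 3]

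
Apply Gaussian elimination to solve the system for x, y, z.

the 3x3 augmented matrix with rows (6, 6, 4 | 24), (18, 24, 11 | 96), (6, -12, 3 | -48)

(0, 4, 0)

Forward elimination on [A|b]:
R2 <- R2 - (3)*R1:  [  0   6  -1  24 ]
R3 <- R3 - (1)*R1:  [   0  -18   -1  -72 ]
R3 <- R3 - (-3)*R2:  [  0   0  -4   0 ]
Row echelon form:
[ 6  6   4  |  24 ]
[ 0  6  -1  |  24 ]
[ 0  0  -4  |   0 ]
Back-substitution:
z = (0) / -4 = 0
y = (24 - (-1)*(0)) / 6 = 4
x = (24 - (6)*(4) - (4)*(0)) / 6 = 0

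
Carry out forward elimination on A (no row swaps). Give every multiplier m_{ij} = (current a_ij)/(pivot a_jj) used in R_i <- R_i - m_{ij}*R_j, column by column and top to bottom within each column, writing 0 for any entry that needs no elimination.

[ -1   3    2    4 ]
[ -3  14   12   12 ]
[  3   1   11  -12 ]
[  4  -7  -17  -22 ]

multipliers: 3, -3, -4, 2, 1, -3

Forward elimination:
R2 <- R2 - (3)*R1:  [ 0  5  6  0 ]
R3 <- R3 - (-3)*R1:  [  0  10  17   0 ]
R4 <- R4 - (-4)*R1:  [  0   5  -9  -6 ]
R3 <- R3 - (2)*R2:  [ 0  0  5  0 ]
R4 <- R4 - (1)*R2:  [   0    0  -15   -6 ]
R4 <- R4 - (-3)*R3:  [  0   0   0  -6 ]
Multipliers (in order of application): m_{21} = 3, m_{31} = -3, m_{41} = -4, m_{32} = 2, m_{42} = 1, m_{43} = -3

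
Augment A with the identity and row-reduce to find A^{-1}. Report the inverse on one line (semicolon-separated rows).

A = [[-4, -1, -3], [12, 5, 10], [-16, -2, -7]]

Gauss-Jordan on [A | I]:
R1 <- (1/-4)*R1:  [    1   1/4   3/4  |  -1/4     0     0 ]
R2 <- R2 - (12)*R1:  [ 0  2  1  |  3  1  0 ]
R3 <- R3 - (-16)*R1:  [  0   2   5  |  -4   0   1 ]
R2 <- (1/2)*R2:  [   0    1  1/2  |  3/2  1/2    0 ]
R1 <- R1 - (1/4)*R2:  [    1     0   5/8  |  -5/8  -1/8     0 ]
R3 <- R3 - (2)*R2:  [  0   0   4  |  -7  -1   1 ]
R3 <- (1/4)*R3:  [    0     0     1  |  -7/4  -1/4   1/4 ]
R1 <- R1 - (5/8)*R3:  [     1      0      0  |  15/32   1/32  -5/32 ]
R2 <- R2 - (1/2)*R3:  [    0     1     0  |  19/8   5/8  -1/8 ]
Right block of [I | A^{-1}] is the inverse:
[ 15/32  1/32  -5/32 ]
[  19/8   5/8   -1/8 ]
[  -7/4  -1/4    1/4 ]

inverse = [15/32 1/32 -5/32; 19/8 5/8 -1/8; -7/4 -1/4 1/4]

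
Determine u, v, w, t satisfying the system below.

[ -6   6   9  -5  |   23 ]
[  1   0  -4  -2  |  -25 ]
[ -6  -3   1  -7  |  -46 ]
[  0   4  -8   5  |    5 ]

(1, 3, 4, 5)

Forward elimination on [A|b]:
R2 <- R2 - (-1/6)*R1:  [      0       1    -5/2   -17/6  -127/6 ]
R3 <- R3 - (1)*R1:  [   0   -9   -8   -2  -69 ]
R3 <- R3 - (-9)*R2:  [      0       0   -61/2   -55/2  -519/2 ]
R4 <- R4 - (4)*R2:  [     0      0      2   49/3  269/3 ]
R4 <- R4 - (-4/61)*R3:  [         0          0          0   2659/183  13295/183 ]
Row echelon form:
[ -6  6      9        -5  |         23 ]
[  0  1   -5/2     -17/6  |     -127/6 ]
[  0  0  -61/2     -55/2  |     -519/2 ]
[  0  0      0  2659/183  |  13295/183 ]
Back-substitution:
t = (13295/183) / (2659/183) = 5
w = (-519/2 - (-55/2)*(5)) / (-61/2) = 4
v = (-127/6 - (-5/2)*(4) - (-17/6)*(5)) / 1 = 3
u = (23 - (6)*(3) - (9)*(4) - (-5)*(5)) / -6 = 1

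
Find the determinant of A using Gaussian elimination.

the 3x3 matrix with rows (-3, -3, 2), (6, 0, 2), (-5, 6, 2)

Forward elimination:
R2 <- R2 - (-2)*R1:  [  0  -6   6 ]
R3 <- R3 - (5/3)*R1:  [    0    11  -4/3 ]
R3 <- R3 - (-11/6)*R2:  [    0     0  29/3 ]
Upper-triangular form:
[ -3  -3     2 ]
[  0  -6     6 ]
[  0   0  29/3 ]
det(A) = (-1)^0 * (-3) * (-6) * (29/3) = 174  (0 row swaps -> sign +1)

det(A) = 174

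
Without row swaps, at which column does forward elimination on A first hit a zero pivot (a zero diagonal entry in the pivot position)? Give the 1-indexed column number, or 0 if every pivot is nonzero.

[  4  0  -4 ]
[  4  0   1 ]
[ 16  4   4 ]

Naive forward elimination:
R2 <- R2 - (1)*R1:  [ 0  0  5 ]
R3 <- R3 - (4)*R1:  [  0   4  20 ]
Matrix at this point:
[ 4  0  -4 ]
[ 0  0   5 ]
[ 0  4  20 ]
Pivot entry (2,2) is zero but row 3 has 4 in column 2 -> naive elimination stops; a row interchange (e.g. R2 <-> R3) would be required here.

first zero-pivot column = 2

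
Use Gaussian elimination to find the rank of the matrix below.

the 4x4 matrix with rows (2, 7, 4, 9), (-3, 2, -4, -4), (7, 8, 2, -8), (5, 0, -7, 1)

Row reduction:
R2 <- R2 - (-3/2)*R1:  [    0  25/2     2  19/2 ]
R3 <- R3 - (7/2)*R1:  [     0  -33/2    -12  -79/2 ]
R4 <- R4 - (5/2)*R1:  [     0  -35/2    -17  -43/2 ]
R3 <- R3 - (-33/25)*R2:  [       0        0  -234/25  -674/25 ]
R4 <- R4 - (-7/5)*R2:  [     0      0  -71/5  -41/5 ]
R4 <- R4 - (355/234)*R3:  [        0         0         0  3826/117 ]
Row echelon form:
[ 2     7        4         9 ]
[ 0  25/2        2      19/2 ]
[ 0     0  -234/25   -674/25 ]
[ 0     0        0  3826/117 ]
Nonzero rows / pivot columns: 4

rank(A) = 4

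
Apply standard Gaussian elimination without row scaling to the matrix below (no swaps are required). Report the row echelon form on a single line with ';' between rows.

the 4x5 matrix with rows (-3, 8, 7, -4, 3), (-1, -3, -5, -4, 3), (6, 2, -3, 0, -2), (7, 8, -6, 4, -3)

REF = [-3 8 7 -4 3; 0 -17/3 -22/3 -8/3 2; 0 0 -209/17 -280/17 176/17; 0 0 0 3032/209 -132/19]

Forward elimination:
R2 <- R2 - (1/3)*R1:  [     0  -17/3  -22/3   -8/3      2 ]
R3 <- R3 - (-2)*R1:  [  0  18  11  -8   4 ]
R4 <- R4 - (-7/3)*R1:  [     0   80/3   31/3  -16/3      4 ]
R3 <- R3 - (-54/17)*R2:  [       0        0  -209/17  -280/17   176/17 ]
R4 <- R4 - (-80/17)*R2:  [       0        0  -411/17  -304/17   228/17 ]
R4 <- R4 - (411/209)*R3:  [        0         0         0  3032/209   -132/19 ]
Row echelon form:
[ -3      8        7        -4        3 ]
[  0  -17/3    -22/3      -8/3        2 ]
[  0      0  -209/17   -280/17   176/17 ]
[  0      0        0  3032/209  -132/19 ]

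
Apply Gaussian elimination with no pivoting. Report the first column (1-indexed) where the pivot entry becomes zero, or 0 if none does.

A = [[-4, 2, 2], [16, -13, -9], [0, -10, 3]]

first zero-pivot column = 0

Naive forward elimination:
R2 <- R2 - (-4)*R1:  [  0  -5  -1 ]
R3 <- R3 - (2)*R2:  [ 0  0  5 ]
All pivots nonzero; naive elimination completes without hitting a zero pivot.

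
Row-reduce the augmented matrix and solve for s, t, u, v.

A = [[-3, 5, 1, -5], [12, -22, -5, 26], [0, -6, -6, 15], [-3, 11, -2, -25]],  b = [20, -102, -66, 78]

Forward elimination on [A|b]:
R2 <- R2 - (-4)*R1:  [   0   -2   -1    6  -22 ]
R4 <- R4 - (1)*R1:  [   0    6   -3  -20   58 ]
R3 <- R3 - (3)*R2:  [  0   0  -3  -3   0 ]
R4 <- R4 - (-3)*R2:  [  0   0  -6  -2  -8 ]
R4 <- R4 - (2)*R3:  [  0   0   0   4  -8 ]
Row echelon form:
[ -3   5   1  -5  |   20 ]
[  0  -2  -1   6  |  -22 ]
[  0   0  -3  -3  |    0 ]
[  0   0   0   4  |   -8 ]
Back-substitution:
v = (-8) / 4 = -2
u = (0 - (-3)*(-2)) / -3 = 2
t = (-22 - (-1)*(2) - (6)*(-2)) / -2 = 4
s = (20 - (5)*(4) - (1)*(2) - (-5)*(-2)) / -3 = 4

(4, 4, 2, -2)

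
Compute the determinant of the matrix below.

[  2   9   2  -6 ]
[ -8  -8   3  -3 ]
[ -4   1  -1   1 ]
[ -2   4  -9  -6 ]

det(A) = 4830

Forward elimination:
R2 <- R2 - (-4)*R1:  [   0   28   11  -27 ]
R3 <- R3 - (-2)*R1:  [   0   19    3  -11 ]
R4 <- R4 - (-1)*R1:  [   0   13   -7  -12 ]
R3 <- R3 - (19/28)*R2:  [       0        0  -125/28   205/28 ]
R4 <- R4 - (13/28)*R2:  [       0        0  -339/28    15/28 ]
R4 <- R4 - (339/125)*R3:  [       0        0        0  -483/25 ]
Upper-triangular form:
[ 2   9        2       -6 ]
[ 0  28       11      -27 ]
[ 0   0  -125/28   205/28 ]
[ 0   0        0  -483/25 ]
det(A) = (-1)^0 * (2) * (28) * (-125/28) * (-483/25) = 4830  (0 row swaps -> sign +1)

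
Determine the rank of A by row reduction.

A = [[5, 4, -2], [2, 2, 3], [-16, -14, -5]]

Row reduction:
R2 <- R2 - (2/5)*R1:  [    0   2/5  19/5 ]
R3 <- R3 - (-16/5)*R1:  [     0   -6/5  -57/5 ]
R3 <- R3 - (-3)*R2:  [ 0  0  0 ]
Row echelon form:
[ 5    4    -2 ]
[ 0  2/5  19/5 ]
[ 0    0     0 ]
Nonzero rows / pivot columns: 2

rank(A) = 2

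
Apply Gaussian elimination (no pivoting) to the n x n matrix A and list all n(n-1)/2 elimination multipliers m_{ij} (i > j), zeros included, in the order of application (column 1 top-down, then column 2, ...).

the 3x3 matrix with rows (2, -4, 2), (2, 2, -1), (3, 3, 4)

multipliers: 1, 3/2, 3/2

Forward elimination:
R2 <- R2 - (1)*R1:  [  0   6  -3 ]
R3 <- R3 - (3/2)*R1:  [ 0  9  1 ]
R3 <- R3 - (3/2)*R2:  [    0     0  11/2 ]
Multipliers (in order of application): m_{21} = 1, m_{31} = 3/2, m_{32} = 3/2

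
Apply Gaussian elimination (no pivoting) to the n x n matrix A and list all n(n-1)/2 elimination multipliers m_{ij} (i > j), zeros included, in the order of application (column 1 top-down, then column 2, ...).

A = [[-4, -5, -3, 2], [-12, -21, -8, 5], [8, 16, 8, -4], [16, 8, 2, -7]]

Forward elimination:
R2 <- R2 - (3)*R1:  [  0  -6   1  -1 ]
R3 <- R3 - (-2)*R1:  [ 0  6  2  0 ]
R4 <- R4 - (-4)*R1:  [   0  -12  -10    1 ]
R3 <- R3 - (-1)*R2:  [  0   0   3  -1 ]
R4 <- R4 - (2)*R2:  [   0    0  -12    3 ]
R4 <- R4 - (-4)*R3:  [  0   0   0  -1 ]
Multipliers (in order of application): m_{21} = 3, m_{31} = -2, m_{41} = -4, m_{32} = -1, m_{42} = 2, m_{43} = -4

multipliers: 3, -2, -4, -1, 2, -4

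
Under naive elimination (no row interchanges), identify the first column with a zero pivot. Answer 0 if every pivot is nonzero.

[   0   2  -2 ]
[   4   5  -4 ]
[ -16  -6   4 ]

first zero-pivot column = 1

Naive forward elimination:
Pivot entry (1,1) is zero but row 2 has 4 in column 1 -> naive elimination stops; a row interchange (e.g. R1 <-> R2) would be required here.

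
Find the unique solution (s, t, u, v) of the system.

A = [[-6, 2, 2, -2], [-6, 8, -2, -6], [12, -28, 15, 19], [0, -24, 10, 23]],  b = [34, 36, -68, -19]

Forward elimination on [A|b]:
R2 <- R2 - (1)*R1:  [  0   6  -4  -4   2 ]
R3 <- R3 - (-2)*R1:  [   0  -24   19   15    0 ]
R3 <- R3 - (-4)*R2:  [  0   0   3  -1   8 ]
R4 <- R4 - (-4)*R2:  [   0    0   -6    7  -11 ]
R4 <- R4 - (-2)*R3:  [ 0  0  0  5  5 ]
Row echelon form:
[ -6  2   2  -2  |  34 ]
[  0  6  -4  -4  |   2 ]
[  0  0   3  -1  |   8 ]
[  0  0   0   5  |   5 ]
Back-substitution:
v = (5) / 5 = 1
u = (8 - (-1)*(1)) / 3 = 3
t = (2 - (-4)*(3) - (-4)*(1)) / 6 = 3
s = (34 - (2)*(3) - (2)*(3) - (-2)*(1)) / -6 = -4

(-4, 3, 3, 1)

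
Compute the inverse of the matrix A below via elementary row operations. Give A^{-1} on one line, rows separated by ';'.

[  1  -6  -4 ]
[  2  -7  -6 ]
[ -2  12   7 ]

Gauss-Jordan on [A | I]:
R2 <- R2 - (2)*R1:  [  0   5   2  |  -2   1   0 ]
R3 <- R3 - (-2)*R1:  [  0   0  -1  |   2   0   1 ]
R2 <- (1/5)*R2:  [    0     1   2/5  |  -2/5   1/5     0 ]
R1 <- R1 - (-6)*R2:  [    1     0  -8/5  |  -7/5   6/5     0 ]
R3 <- (1/-1)*R3:  [  0   0   1  |  -2   0  -1 ]
R1 <- R1 - (-8/5)*R3:  [     1      0      0  |  -23/5    6/5   -8/5 ]
R2 <- R2 - (2/5)*R3:  [   0    1    0  |  2/5  1/5  2/5 ]
Right block of [I | A^{-1}] is the inverse:
[ -23/5  6/5  -8/5 ]
[   2/5  1/5   2/5 ]
[    -2    0    -1 ]

inverse = [-23/5 6/5 -8/5; 2/5 1/5 2/5; -2 0 -1]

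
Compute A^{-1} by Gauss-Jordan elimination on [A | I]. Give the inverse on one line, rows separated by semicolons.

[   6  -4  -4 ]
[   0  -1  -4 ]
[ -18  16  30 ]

Gauss-Jordan on [A | I]:
R1 <- (1/6)*R1:  [    1  -2/3  -2/3  |   1/6     0     0 ]
R3 <- R3 - (-18)*R1:  [  0   4  18  |   3   0   1 ]
R2 <- (1/-1)*R2:  [  0   1   4  |   0  -1   0 ]
R1 <- R1 - (-2/3)*R2:  [    1     0     2  |   1/6  -2/3     0 ]
R3 <- R3 - (4)*R2:  [ 0  0  2  |  3  4  1 ]
R3 <- (1/2)*R3:  [   0    0    1  |  3/2    2  1/2 ]
R1 <- R1 - (2)*R3:  [     1      0      0  |  -17/6  -14/3     -1 ]
R2 <- R2 - (4)*R3:  [  0   1   0  |  -6  -9  -2 ]
Right block of [I | A^{-1}] is the inverse:
[ -17/6  -14/3   -1 ]
[    -6     -9   -2 ]
[   3/2      2  1/2 ]

inverse = [-17/6 -14/3 -1; -6 -9 -2; 3/2 2 1/2]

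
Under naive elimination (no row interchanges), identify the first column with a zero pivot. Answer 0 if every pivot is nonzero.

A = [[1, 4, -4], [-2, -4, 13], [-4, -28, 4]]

first zero-pivot column = 0

Naive forward elimination:
R2 <- R2 - (-2)*R1:  [ 0  4  5 ]
R3 <- R3 - (-4)*R1:  [   0  -12  -12 ]
R3 <- R3 - (-3)*R2:  [ 0  0  3 ]
All pivots nonzero; naive elimination completes without hitting a zero pivot.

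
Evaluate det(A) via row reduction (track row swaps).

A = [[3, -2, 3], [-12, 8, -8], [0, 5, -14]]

Forward elimination:
R2 <- R2 - (-4)*R1:  [ 0  0  4 ]
R2 <-> R3   (pivot in column 2 was zero)
[ 3  -2    3 ]
[ 0   5  -14 ]
[ 0   0    4 ]
Upper-triangular form:
[ 3  -2    3 ]
[ 0   5  -14 ]
[ 0   0    4 ]
det(A) = (-1)^1 * (3) * (5) * (4) = -60  (1 row swap -> sign -1)

det(A) = -60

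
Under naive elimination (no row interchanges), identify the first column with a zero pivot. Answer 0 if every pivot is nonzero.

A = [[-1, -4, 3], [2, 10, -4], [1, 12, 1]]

first zero-pivot column = 0

Naive forward elimination:
R2 <- R2 - (-2)*R1:  [ 0  2  2 ]
R3 <- R3 - (-1)*R1:  [ 0  8  4 ]
R3 <- R3 - (4)*R2:  [  0   0  -4 ]
All pivots nonzero; naive elimination completes without hitting a zero pivot.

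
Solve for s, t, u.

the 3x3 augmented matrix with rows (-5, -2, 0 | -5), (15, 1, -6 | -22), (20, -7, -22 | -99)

Forward elimination on [A|b]:
R2 <- R2 - (-3)*R1:  [   0   -5   -6  -37 ]
R3 <- R3 - (-4)*R1:  [    0   -15   -22  -119 ]
R3 <- R3 - (3)*R2:  [  0   0  -4  -8 ]
Row echelon form:
[ -5  -2   0  |   -5 ]
[  0  -5  -6  |  -37 ]
[  0   0  -4  |   -8 ]
Back-substitution:
u = (-8) / -4 = 2
t = (-37 - (-6)*(2)) / -5 = 5
s = (-5 - (-2)*(5)) / -5 = -1

(-1, 5, 2)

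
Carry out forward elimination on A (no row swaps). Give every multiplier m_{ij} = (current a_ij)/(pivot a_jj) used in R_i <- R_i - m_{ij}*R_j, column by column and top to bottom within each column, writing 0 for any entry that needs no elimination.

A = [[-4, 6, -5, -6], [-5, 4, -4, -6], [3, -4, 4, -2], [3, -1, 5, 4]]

multipliers: 5/4, -3/4, -3/4, -1/7, -1, 49/8

Forward elimination:
R2 <- R2 - (5/4)*R1:  [    0  -7/2   9/4   3/2 ]
R3 <- R3 - (-3/4)*R1:  [     0    1/2    1/4  -13/2 ]
R4 <- R4 - (-3/4)*R1:  [    0   7/2   5/4  -1/2 ]
R3 <- R3 - (-1/7)*R2:  [     0      0    4/7  -44/7 ]
R4 <- R4 - (-1)*R2:  [   0    0  7/2    1 ]
R4 <- R4 - (49/8)*R3:  [    0     0     0  79/2 ]
Multipliers (in order of application): m_{21} = 5/4, m_{31} = -3/4, m_{41} = -3/4, m_{32} = -1/7, m_{42} = -1, m_{43} = 49/8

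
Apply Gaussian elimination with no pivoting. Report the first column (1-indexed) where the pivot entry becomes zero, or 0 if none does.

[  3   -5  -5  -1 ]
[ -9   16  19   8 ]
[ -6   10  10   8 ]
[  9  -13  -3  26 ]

first zero-pivot column = 3

Naive forward elimination:
R2 <- R2 - (-3)*R1:  [ 0  1  4  5 ]
R3 <- R3 - (-2)*R1:  [ 0  0  0  6 ]
R4 <- R4 - (3)*R1:  [  0   2  12  29 ]
R4 <- R4 - (2)*R2:  [  0   0   4  19 ]
Matrix at this point:
[ 3  -5  -5  -1 ]
[ 0   1   4   5 ]
[ 0   0   0   6 ]
[ 0   0   4  19 ]
Pivot entry (3,3) is zero but row 4 has 4 in column 3 -> naive elimination stops; a row interchange (e.g. R3 <-> R4) would be required here.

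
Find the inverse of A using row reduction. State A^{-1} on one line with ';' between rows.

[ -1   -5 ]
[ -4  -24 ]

inverse = [-6 5/4; 1 -1/4]

Gauss-Jordan on [A | I]:
R1 <- (1/-1)*R1:  [  1   5  |  -1   0 ]
R2 <- R2 - (-4)*R1:  [  0  -4  |  -4   1 ]
R2 <- (1/-4)*R2:  [    0     1  |     1  -1/4 ]
R1 <- R1 - (5)*R2:  [   1    0  |   -6  5/4 ]
Right block of [I | A^{-1}] is the inverse:
[ -6   5/4 ]
[  1  -1/4 ]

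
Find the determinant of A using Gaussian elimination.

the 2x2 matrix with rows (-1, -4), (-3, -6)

det(A) = -6

Forward elimination:
R2 <- R2 - (3)*R1:  [ 0  6 ]
Upper-triangular form:
[ -1  -4 ]
[  0   6 ]
det(A) = (-1)^0 * (-1) * (6) = -6  (0 row swaps -> sign +1)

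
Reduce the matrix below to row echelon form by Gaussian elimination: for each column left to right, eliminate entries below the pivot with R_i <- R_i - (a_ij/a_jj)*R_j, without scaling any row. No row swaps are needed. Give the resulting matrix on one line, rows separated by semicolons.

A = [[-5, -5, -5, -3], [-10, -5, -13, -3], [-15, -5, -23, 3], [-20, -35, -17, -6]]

REF = [-5 -5 -5 -3; 0 5 -3 3; 0 0 -2 6; 0 0 0 -3]

Forward elimination:
R2 <- R2 - (2)*R1:  [  0   5  -3   3 ]
R3 <- R3 - (3)*R1:  [  0  10  -8  12 ]
R4 <- R4 - (4)*R1:  [   0  -15    3    6 ]
R3 <- R3 - (2)*R2:  [  0   0  -2   6 ]
R4 <- R4 - (-3)*R2:  [  0   0  -6  15 ]
R4 <- R4 - (3)*R3:  [  0   0   0  -3 ]
Row echelon form:
[ -5  -5  -5  -3 ]
[  0   5  -3   3 ]
[  0   0  -2   6 ]
[  0   0   0  -3 ]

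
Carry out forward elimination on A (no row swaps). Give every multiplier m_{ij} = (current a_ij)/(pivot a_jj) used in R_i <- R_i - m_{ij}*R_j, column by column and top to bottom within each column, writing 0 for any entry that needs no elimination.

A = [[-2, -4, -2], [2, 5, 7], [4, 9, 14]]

multipliers: -1, -2, 1

Forward elimination:
R2 <- R2 - (-1)*R1:  [ 0  1  5 ]
R3 <- R3 - (-2)*R1:  [  0   1  10 ]
R3 <- R3 - (1)*R2:  [ 0  0  5 ]
Multipliers (in order of application): m_{21} = -1, m_{31} = -2, m_{32} = 1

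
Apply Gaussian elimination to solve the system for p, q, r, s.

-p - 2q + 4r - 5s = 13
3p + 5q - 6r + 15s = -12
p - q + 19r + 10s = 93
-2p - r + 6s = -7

(1, 3, 5, 0)

Forward elimination on [A|b]:
R2 <- R2 - (-3)*R1:  [  0  -1   6   0  27 ]
R3 <- R3 - (-1)*R1:  [   0   -3   23    5  106 ]
R4 <- R4 - (2)*R1:  [   0    4   -9   16  -33 ]
R3 <- R3 - (3)*R2:  [  0   0   5   5  25 ]
R4 <- R4 - (-4)*R2:  [  0   0  15  16  75 ]
R4 <- R4 - (3)*R3:  [ 0  0  0  1  0 ]
Row echelon form:
[ -1  -2  4  -5  |  13 ]
[  0  -1  6   0  |  27 ]
[  0   0  5   5  |  25 ]
[  0   0  0   1  |   0 ]
Back-substitution:
s = (0) / 1 = 0
r = (25 - (5)*(0)) / 5 = 5
q = (27 - (6)*(5)) / -1 = 3
p = (13 - (-2)*(3) - (4)*(5) - (-5)*(0)) / -1 = 1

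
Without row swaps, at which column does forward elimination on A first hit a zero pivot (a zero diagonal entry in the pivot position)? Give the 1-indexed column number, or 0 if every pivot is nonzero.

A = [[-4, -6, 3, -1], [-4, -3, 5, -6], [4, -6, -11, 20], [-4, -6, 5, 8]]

first zero-pivot column = 3

Naive forward elimination:
R2 <- R2 - (1)*R1:  [  0   3   2  -5 ]
R3 <- R3 - (-1)*R1:  [   0  -12   -8   19 ]
R4 <- R4 - (1)*R1:  [ 0  0  2  9 ]
R3 <- R3 - (-4)*R2:  [  0   0   0  -1 ]
Matrix at this point:
[ -4  -6  3  -1 ]
[  0   3  2  -5 ]
[  0   0  0  -1 ]
[  0   0  2   9 ]
Pivot entry (3,3) is zero but row 4 has 2 in column 3 -> naive elimination stops; a row interchange (e.g. R3 <-> R4) would be required here.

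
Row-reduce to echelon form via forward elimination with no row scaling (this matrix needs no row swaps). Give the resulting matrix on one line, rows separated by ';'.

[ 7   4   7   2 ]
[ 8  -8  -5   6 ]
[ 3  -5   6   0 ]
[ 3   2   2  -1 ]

REF = [7 4 7 2; 0 -88/7 -13 26/7; 0 0 875/88 -125/44; 0 0 0 -15/7]

Forward elimination:
R2 <- R2 - (8/7)*R1:  [     0  -88/7    -13   26/7 ]
R3 <- R3 - (3/7)*R1:  [     0  -47/7      3   -6/7 ]
R4 <- R4 - (3/7)*R1:  [     0    2/7     -1  -13/7 ]
R3 <- R3 - (47/88)*R2:  [       0        0   875/88  -125/44 ]
R4 <- R4 - (-1/44)*R2:  [      0       0  -57/44  -39/22 ]
R4 <- R4 - (-114/875)*R3:  [     0      0      0  -15/7 ]
Row echelon form:
[ 7      4       7        2 ]
[ 0  -88/7     -13     26/7 ]
[ 0      0  875/88  -125/44 ]
[ 0      0       0    -15/7 ]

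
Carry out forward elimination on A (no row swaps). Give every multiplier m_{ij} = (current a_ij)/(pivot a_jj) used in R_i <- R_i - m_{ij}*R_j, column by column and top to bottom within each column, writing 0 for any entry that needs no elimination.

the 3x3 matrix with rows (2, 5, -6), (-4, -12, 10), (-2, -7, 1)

multipliers: -2, -1, 1

Forward elimination:
R2 <- R2 - (-2)*R1:  [  0  -2  -2 ]
R3 <- R3 - (-1)*R1:  [  0  -2  -5 ]
R3 <- R3 - (1)*R2:  [  0   0  -3 ]
Multipliers (in order of application): m_{21} = -2, m_{31} = -1, m_{32} = 1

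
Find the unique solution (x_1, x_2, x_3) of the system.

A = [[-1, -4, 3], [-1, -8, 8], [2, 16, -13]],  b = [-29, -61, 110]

Forward elimination on [A|b]:
R2 <- R2 - (1)*R1:  [   0   -4    5  -32 ]
R3 <- R3 - (-2)*R1:  [  0   8  -7  52 ]
R3 <- R3 - (-2)*R2:  [   0    0    3  -12 ]
Row echelon form:
[ -1  -4  3  |  -29 ]
[  0  -4  5  |  -32 ]
[  0   0  3  |  -12 ]
Back-substitution:
x_3 = (-12) / 3 = -4
x_2 = (-32 - (5)*(-4)) / -4 = 3
x_1 = (-29 - (-4)*(3) - (3)*(-4)) / -1 = 5

(5, 3, -4)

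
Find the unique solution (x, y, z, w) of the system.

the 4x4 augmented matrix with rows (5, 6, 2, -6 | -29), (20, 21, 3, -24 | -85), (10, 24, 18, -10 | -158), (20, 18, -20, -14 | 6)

(-5, -2, -5, -3)

Forward elimination on [A|b]:
R2 <- R2 - (4)*R1:  [  0  -3  -5   0  31 ]
R3 <- R3 - (2)*R1:  [    0    12    14     2  -100 ]
R4 <- R4 - (4)*R1:  [   0   -6  -28   10  122 ]
R3 <- R3 - (-4)*R2:  [  0   0  -6   2  24 ]
R4 <- R4 - (2)*R2:  [   0    0  -18   10   60 ]
R4 <- R4 - (3)*R3:  [   0    0    0    4  -12 ]
Row echelon form:
[ 5   6   2  -6  |  -29 ]
[ 0  -3  -5   0  |   31 ]
[ 0   0  -6   2  |   24 ]
[ 0   0   0   4  |  -12 ]
Back-substitution:
w = (-12) / 4 = -3
z = (24 - (2)*(-3)) / -6 = -5
y = (31 - (-5)*(-5)) / -3 = -2
x = (-29 - (6)*(-2) - (2)*(-5) - (-6)*(-3)) / 5 = -5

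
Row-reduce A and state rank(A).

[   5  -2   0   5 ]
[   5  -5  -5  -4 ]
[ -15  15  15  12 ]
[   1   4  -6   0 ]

Row reduction:
R2 <- R2 - (1)*R1:  [  0  -3  -5  -9 ]
R3 <- R3 - (-3)*R1:  [  0   9  15  27 ]
R4 <- R4 - (1/5)*R1:  [    0  22/5    -6    -1 ]
R3 <- R3 - (-3)*R2:  [ 0  0  0  0 ]
R4 <- R4 - (-22/15)*R2:  [     0      0  -40/3  -71/5 ]
R3 <-> R4   (pivot in column 3 was zero)
[ 5  -2      0      5 ]
[ 0  -3     -5     -9 ]
[ 0   0  -40/3  -71/5 ]
[ 0   0      0      0 ]
Row echelon form:
[ 5  -2      0      5 ]
[ 0  -3     -5     -9 ]
[ 0   0  -40/3  -71/5 ]
[ 0   0      0      0 ]
Nonzero rows / pivot columns: 3

rank(A) = 3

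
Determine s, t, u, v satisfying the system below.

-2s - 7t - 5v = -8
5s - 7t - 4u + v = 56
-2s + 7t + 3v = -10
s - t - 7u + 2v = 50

Forward elimination on [A|b]:
R2 <- R2 - (-5/2)*R1:  [     0  -49/2     -4  -23/2     36 ]
R3 <- R3 - (1)*R1:  [  0  14   0   8  -2 ]
R4 <- R4 - (-1/2)*R1:  [    0  -9/2    -7  -1/2    46 ]
R3 <- R3 - (-4/7)*R2:  [     0      0  -16/7   10/7  130/7 ]
R4 <- R4 - (9/49)*R2:  [       0        0  -307/49    79/49  1930/49 ]
R4 <- R4 - (307/112)*R3:  [       0        0        0  -129/56  -645/56 ]
Row echelon form:
[ -2     -7      0       -5  |       -8 ]
[  0  -49/2     -4    -23/2  |       36 ]
[  0      0  -16/7     10/7  |    130/7 ]
[  0      0      0  -129/56  |  -645/56 ]
Back-substitution:
v = (-645/56) / (-129/56) = 5
u = (130/7 - (10/7)*(5)) / (-16/7) = -5
t = (36 - (-4)*(-5) - (-23/2)*(5)) / (-49/2) = -3
s = (-8 - (-7)*(-3) - (-5)*(5)) / -2 = 2

(2, -3, -5, 5)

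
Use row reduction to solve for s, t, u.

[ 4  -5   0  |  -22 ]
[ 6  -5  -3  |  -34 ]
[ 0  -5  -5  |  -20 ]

Forward elimination on [A|b]:
R2 <- R2 - (3/2)*R1:  [   0  5/2   -3   -1 ]
R3 <- R3 - (-2)*R2:  [   0    0  -11  -22 ]
Row echelon form:
[ 4   -5    0  |  -22 ]
[ 0  5/2   -3  |   -1 ]
[ 0    0  -11  |  -22 ]
Back-substitution:
u = (-22) / -11 = 2
t = (-1 - (-3)*(2)) / (5/2) = 2
s = (-22 - (-5)*(2)) / 4 = -3

(-3, 2, 2)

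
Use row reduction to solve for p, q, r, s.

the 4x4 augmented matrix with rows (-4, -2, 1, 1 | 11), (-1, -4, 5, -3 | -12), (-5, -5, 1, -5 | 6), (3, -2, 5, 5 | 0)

Forward elimination on [A|b]:
R2 <- R2 - (1/4)*R1:  [     0   -7/2   19/4  -13/4  -59/4 ]
R3 <- R3 - (5/4)*R1:  [     0   -5/2   -1/4  -25/4  -31/4 ]
R4 <- R4 - (-3/4)*R1:  [    0  -7/2  23/4  23/4  33/4 ]
R3 <- R3 - (5/7)*R2:  [      0       0  -51/14  -55/14   39/14 ]
R4 <- R4 - (1)*R2:  [  0   0   1   9  23 ]
R4 <- R4 - (-14/51)*R3:  [      0       0       0  404/51  404/17 ]
Row echelon form:
[ -4    -2       1       1  |      11 ]
[  0  -7/2    19/4   -13/4  |   -59/4 ]
[  0     0  -51/14  -55/14  |   39/14 ]
[  0     0       0  404/51  |  404/17 ]
Back-substitution:
s = (404/17) / (404/51) = 3
r = (39/14 - (-55/14)*(3)) / (-51/14) = -4
q = (-59/4 - (19/4)*(-4) - (-13/4)*(3)) / (-7/2) = -4
p = (11 - (-2)*(-4) - (1)*(-4) - (1)*(3)) / -4 = -1

(-1, -4, -4, 3)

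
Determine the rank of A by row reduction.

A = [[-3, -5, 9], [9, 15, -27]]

rank(A) = 1

Row reduction:
R2 <- R2 - (-3)*R1:  [ 0  0  0 ]
Row echelon form:
[ -3  -5  9 ]
[  0   0  0 ]
Nonzero rows / pivot columns: 1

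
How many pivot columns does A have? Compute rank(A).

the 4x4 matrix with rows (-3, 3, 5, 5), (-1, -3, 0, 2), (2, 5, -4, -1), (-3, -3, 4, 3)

Row reduction:
R2 <- R2 - (1/3)*R1:  [    0    -4  -5/3   1/3 ]
R3 <- R3 - (-2/3)*R1:  [    0     7  -2/3   7/3 ]
R4 <- R4 - (1)*R1:  [  0  -6  -1  -2 ]
R3 <- R3 - (-7/4)*R2:  [      0       0  -43/12   35/12 ]
R4 <- R4 - (3/2)*R2:  [    0     0   3/2  -5/2 ]
R4 <- R4 - (-18/43)*R3:  [      0       0       0  -55/43 ]
Row echelon form:
[ -3   3       5       5 ]
[  0  -4    -5/3     1/3 ]
[  0   0  -43/12   35/12 ]
[  0   0       0  -55/43 ]
Nonzero rows / pivot columns: 4

rank(A) = 4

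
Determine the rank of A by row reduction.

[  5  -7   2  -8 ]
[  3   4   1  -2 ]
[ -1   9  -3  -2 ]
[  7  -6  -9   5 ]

rank(A) = 4

Row reduction:
R2 <- R2 - (3/5)*R1:  [    0  41/5  -1/5  14/5 ]
R3 <- R3 - (-1/5)*R1:  [     0   38/5  -13/5  -18/5 ]
R4 <- R4 - (7/5)*R1:  [     0   19/5  -59/5   81/5 ]
R3 <- R3 - (38/41)*R2:  [       0        0   -99/41  -254/41 ]
R4 <- R4 - (19/41)*R2:  [       0        0  -480/41   611/41 ]
R4 <- R4 - (160/33)*R3:  [       0        0        0  1483/33 ]
Row echelon form:
[ 5    -7       2       -8 ]
[ 0  41/5    -1/5     14/5 ]
[ 0     0  -99/41  -254/41 ]
[ 0     0       0  1483/33 ]
Nonzero rows / pivot columns: 4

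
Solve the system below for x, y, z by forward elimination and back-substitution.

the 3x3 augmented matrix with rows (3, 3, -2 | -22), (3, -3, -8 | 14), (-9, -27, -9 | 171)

Forward elimination on [A|b]:
R2 <- R2 - (1)*R1:  [  0  -6  -6  36 ]
R3 <- R3 - (-3)*R1:  [   0  -18  -15  105 ]
R3 <- R3 - (3)*R2:  [  0   0   3  -3 ]
Row echelon form:
[ 3   3  -2  |  -22 ]
[ 0  -6  -6  |   36 ]
[ 0   0   3  |   -3 ]
Back-substitution:
z = (-3) / 3 = -1
y = (36 - (-6)*(-1)) / -6 = -5
x = (-22 - (3)*(-5) - (-2)*(-1)) / 3 = -3

(-3, -5, -1)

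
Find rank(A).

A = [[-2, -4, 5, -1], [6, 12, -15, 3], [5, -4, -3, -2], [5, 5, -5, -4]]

rank(A) = 3

Row reduction:
R2 <- R2 - (-3)*R1:  [ 0  0  0  0 ]
R3 <- R3 - (-5/2)*R1:  [    0   -14  19/2  -9/2 ]
R4 <- R4 - (-5/2)*R1:  [     0     -5   15/2  -13/2 ]
R2 <-> R3   (pivot in column 2 was zero)
[ -2   -4     5     -1 ]
[  0  -14  19/2   -9/2 ]
[  0    0     0      0 ]
[  0   -5  15/2  -13/2 ]
R4 <- R4 - (5/14)*R2:  [       0        0   115/28  -137/28 ]
R3 <-> R4   (pivot in column 3 was zero)
[ -2   -4       5       -1 ]
[  0  -14    19/2     -9/2 ]
[  0    0  115/28  -137/28 ]
[  0    0       0        0 ]
Row echelon form:
[ -2   -4       5       -1 ]
[  0  -14    19/2     -9/2 ]
[  0    0  115/28  -137/28 ]
[  0    0       0        0 ]
Nonzero rows / pivot columns: 3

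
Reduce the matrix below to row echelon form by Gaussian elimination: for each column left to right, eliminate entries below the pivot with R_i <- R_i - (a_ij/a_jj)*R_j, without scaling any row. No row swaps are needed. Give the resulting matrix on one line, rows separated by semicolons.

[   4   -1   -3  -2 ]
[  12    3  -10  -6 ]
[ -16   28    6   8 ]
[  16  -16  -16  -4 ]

Forward elimination:
R2 <- R2 - (3)*R1:  [  0   6  -1   0 ]
R3 <- R3 - (-4)*R1:  [  0  24  -6   0 ]
R4 <- R4 - (4)*R1:  [   0  -12   -4    4 ]
R3 <- R3 - (4)*R2:  [  0   0  -2   0 ]
R4 <- R4 - (-2)*R2:  [  0   0  -6   4 ]
R4 <- R4 - (3)*R3:  [ 0  0  0  4 ]
Row echelon form:
[ 4  -1  -3  -2 ]
[ 0   6  -1   0 ]
[ 0   0  -2   0 ]
[ 0   0   0   4 ]

REF = [4 -1 -3 -2; 0 6 -1 0; 0 0 -2 0; 0 0 0 4]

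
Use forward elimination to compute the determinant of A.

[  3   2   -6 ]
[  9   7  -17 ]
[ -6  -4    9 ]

det(A) = -9

Forward elimination:
R2 <- R2 - (3)*R1:  [ 0  1  1 ]
R3 <- R3 - (-2)*R1:  [  0   0  -3 ]
Upper-triangular form:
[ 3  2  -6 ]
[ 0  1   1 ]
[ 0  0  -3 ]
det(A) = (-1)^0 * (3) * (1) * (-3) = -9  (0 row swaps -> sign +1)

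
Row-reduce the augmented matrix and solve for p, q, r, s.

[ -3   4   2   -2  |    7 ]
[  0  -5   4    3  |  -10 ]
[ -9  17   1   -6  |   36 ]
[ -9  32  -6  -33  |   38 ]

Forward elimination on [A|b]:
R3 <- R3 - (3)*R1:  [  0   5  -5   0  15 ]
R4 <- R4 - (3)*R1:  [   0   20  -12  -27   17 ]
R3 <- R3 - (-1)*R2:  [  0   0  -1   3   5 ]
R4 <- R4 - (-4)*R2:  [   0    0    4  -15  -23 ]
R4 <- R4 - (-4)*R3:  [  0   0   0  -3  -3 ]
Row echelon form:
[ -3   4   2  -2  |    7 ]
[  0  -5   4   3  |  -10 ]
[  0   0  -1   3  |    5 ]
[  0   0   0  -3  |   -3 ]
Back-substitution:
s = (-3) / -3 = 1
r = (5 - (3)*(1)) / -1 = -2
q = (-10 - (4)*(-2) - (3)*(1)) / -5 = 1
p = (7 - (4)*(1) - (2)*(-2) - (-2)*(1)) / -3 = -3

(-3, 1, -2, 1)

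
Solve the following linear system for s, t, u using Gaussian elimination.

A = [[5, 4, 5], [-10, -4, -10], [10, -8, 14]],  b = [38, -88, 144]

(5, -3, 5)

Forward elimination on [A|b]:
R2 <- R2 - (-2)*R1:  [   0    4    0  -12 ]
R3 <- R3 - (2)*R1:  [   0  -16    4   68 ]
R3 <- R3 - (-4)*R2:  [  0   0   4  20 ]
Row echelon form:
[ 5  4  5  |   38 ]
[ 0  4  0  |  -12 ]
[ 0  0  4  |   20 ]
Back-substitution:
u = (20) / 4 = 5
t = (-12) / 4 = -3
s = (38 - (4)*(-3) - (5)*(5)) / 5 = 5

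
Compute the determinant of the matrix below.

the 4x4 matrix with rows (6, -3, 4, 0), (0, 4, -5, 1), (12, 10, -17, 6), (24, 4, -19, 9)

det(A) = 120

Forward elimination:
R3 <- R3 - (2)*R1:  [   0   16  -25    6 ]
R4 <- R4 - (4)*R1:  [   0   16  -35    9 ]
R3 <- R3 - (4)*R2:  [  0   0  -5   2 ]
R4 <- R4 - (4)*R2:  [   0    0  -15    5 ]
R4 <- R4 - (3)*R3:  [  0   0   0  -1 ]
Upper-triangular form:
[ 6  -3   4   0 ]
[ 0   4  -5   1 ]
[ 0   0  -5   2 ]
[ 0   0   0  -1 ]
det(A) = (-1)^0 * (6) * (4) * (-5) * (-1) = 120  (0 row swaps -> sign +1)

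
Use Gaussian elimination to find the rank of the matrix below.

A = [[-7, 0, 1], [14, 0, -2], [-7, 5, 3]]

rank(A) = 2

Row reduction:
R2 <- R2 - (-2)*R1:  [ 0  0  0 ]
R3 <- R3 - (1)*R1:  [ 0  5  2 ]
R2 <-> R3   (pivot in column 2 was zero)
[ -7  0  1 ]
[  0  5  2 ]
[  0  0  0 ]
Row echelon form:
[ -7  0  1 ]
[  0  5  2 ]
[  0  0  0 ]
Nonzero rows / pivot columns: 2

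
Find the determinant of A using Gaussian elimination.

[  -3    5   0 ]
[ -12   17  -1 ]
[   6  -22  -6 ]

Forward elimination:
R2 <- R2 - (4)*R1:  [  0  -3  -1 ]
R3 <- R3 - (-2)*R1:  [   0  -12   -6 ]
R3 <- R3 - (4)*R2:  [  0   0  -2 ]
Upper-triangular form:
[ -3   5   0 ]
[  0  -3  -1 ]
[  0   0  -2 ]
det(A) = (-1)^0 * (-3) * (-3) * (-2) = -18  (0 row swaps -> sign +1)

det(A) = -18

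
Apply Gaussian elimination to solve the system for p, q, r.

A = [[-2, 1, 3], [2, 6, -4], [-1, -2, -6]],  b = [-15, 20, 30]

Forward elimination on [A|b]:
R2 <- R2 - (-1)*R1:  [  0   7  -1   5 ]
R3 <- R3 - (1/2)*R1:  [     0   -5/2  -15/2   75/2 ]
R3 <- R3 - (-5/14)*R2:  [     0      0  -55/7  275/7 ]
Row echelon form:
[ -2  1      3  |    -15 ]
[  0  7     -1  |      5 ]
[  0  0  -55/7  |  275/7 ]
Back-substitution:
r = (275/7) / (-55/7) = -5
q = (5 - (-1)*(-5)) / 7 = 0
p = (-15 - (1)*(0) - (3)*(-5)) / -2 = 0

(0, 0, -5)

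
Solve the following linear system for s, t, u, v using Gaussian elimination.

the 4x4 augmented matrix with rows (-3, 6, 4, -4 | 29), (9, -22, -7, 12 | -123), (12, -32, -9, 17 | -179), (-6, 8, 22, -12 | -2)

Forward elimination on [A|b]:
R2 <- R2 - (-3)*R1:  [   0   -4    5    0  -36 ]
R3 <- R3 - (-4)*R1:  [   0   -8    7    1  -63 ]
R4 <- R4 - (2)*R1:  [   0   -4   14   -4  -60 ]
R3 <- R3 - (2)*R2:  [  0   0  -3   1   9 ]
R4 <- R4 - (1)*R2:  [   0    0    9   -4  -24 ]
R4 <- R4 - (-3)*R3:  [  0   0   0  -1   3 ]
Row echelon form:
[ -3   6   4  -4  |   29 ]
[  0  -4   5   0  |  -36 ]
[  0   0  -3   1  |    9 ]
[  0   0   0  -1  |    3 ]
Back-substitution:
v = (3) / -1 = -3
u = (9 - (1)*(-3)) / -3 = -4
t = (-36 - (5)*(-4)) / -4 = 4
s = (29 - (6)*(4) - (4)*(-4) - (-4)*(-3)) / -3 = -3

(-3, 4, -4, -3)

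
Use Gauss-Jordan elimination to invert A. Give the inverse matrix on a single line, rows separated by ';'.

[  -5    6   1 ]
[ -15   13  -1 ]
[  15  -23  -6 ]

inverse = [-101/25 13/25 -19/25; -21/5 3/5 -4/5; 6 -1 1]

Gauss-Jordan on [A | I]:
R1 <- (1/-5)*R1:  [    1  -6/5  -1/5  |  -1/5     0     0 ]
R2 <- R2 - (-15)*R1:  [  0  -5  -4  |  -3   1   0 ]
R3 <- R3 - (15)*R1:  [  0  -5  -3  |   3   0   1 ]
R2 <- (1/-5)*R2:  [    0     1   4/5  |   3/5  -1/5     0 ]
R1 <- R1 - (-6/5)*R2:  [     1      0  19/25  |  13/25  -6/25      0 ]
R3 <- R3 - (-5)*R2:  [  0   0   1  |   6  -1   1 ]
R1 <- R1 - (19/25)*R3:  [       1        0        0  |  -101/25    13/25   -19/25 ]
R2 <- R2 - (4/5)*R3:  [     0      1      0  |  -21/5    3/5   -4/5 ]
Right block of [I | A^{-1}] is the inverse:
[ -101/25  13/25  -19/25 ]
[   -21/5    3/5    -4/5 ]
[       6     -1       1 ]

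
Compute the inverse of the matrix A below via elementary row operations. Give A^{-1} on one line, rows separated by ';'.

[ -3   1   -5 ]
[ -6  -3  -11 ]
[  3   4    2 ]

inverse = [-19/30 11/30 13/30; 7/20 -3/20 1/20; 1/4 -1/4 -1/4]

Gauss-Jordan on [A | I]:
R1 <- (1/-3)*R1:  [    1  -1/3   5/3  |  -1/3     0     0 ]
R2 <- R2 - (-6)*R1:  [  0  -5  -1  |  -2   1   0 ]
R3 <- R3 - (3)*R1:  [  0   5  -3  |   1   0   1 ]
R2 <- (1/-5)*R2:  [    0     1   1/5  |   2/5  -1/5     0 ]
R1 <- R1 - (-1/3)*R2:  [     1      0  26/15  |   -1/5  -1/15      0 ]
R3 <- R3 - (5)*R2:  [  0   0  -4  |  -1   1   1 ]
R3 <- (1/-4)*R3:  [    0     0     1  |   1/4  -1/4  -1/4 ]
R1 <- R1 - (26/15)*R3:  [      1       0       0  |  -19/30   11/30   13/30 ]
R2 <- R2 - (1/5)*R3:  [     0      1      0  |   7/20  -3/20   1/20 ]
Right block of [I | A^{-1}] is the inverse:
[ -19/30  11/30  13/30 ]
[   7/20  -3/20   1/20 ]
[    1/4   -1/4   -1/4 ]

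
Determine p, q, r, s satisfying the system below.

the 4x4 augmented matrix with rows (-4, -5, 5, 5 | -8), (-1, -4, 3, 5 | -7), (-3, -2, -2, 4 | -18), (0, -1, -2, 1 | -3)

Forward elimination on [A|b]:
R2 <- R2 - (1/4)*R1:  [     0  -11/4    7/4   15/4     -5 ]
R3 <- R3 - (3/4)*R1:  [     0    7/4  -23/4    1/4    -12 ]
R3 <- R3 - (-7/11)*R2:  [       0        0   -51/11    29/11  -167/11 ]
R4 <- R4 - (4/11)*R2:  [      0       0  -29/11   -4/11  -13/11 ]
R4 <- R4 - (29/51)*R3:  [      0       0       0  -95/51  380/51 ]
Row echelon form:
[ -4     -5       5       5  |       -8 ]
[  0  -11/4     7/4    15/4  |       -5 ]
[  0      0  -51/11   29/11  |  -167/11 ]
[  0      0       0  -95/51  |   380/51 ]
Back-substitution:
s = (380/51) / (-95/51) = -4
r = (-167/11 - (29/11)*(-4)) / (-51/11) = 1
q = (-5 - (7/4)*(1) - (15/4)*(-4)) / (-11/4) = -3
p = (-8 - (-5)*(-3) - (5)*(1) - (5)*(-4)) / -4 = 2

(2, -3, 1, -4)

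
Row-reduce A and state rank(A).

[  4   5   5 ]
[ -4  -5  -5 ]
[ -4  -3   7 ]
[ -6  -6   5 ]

Row reduction:
R2 <- R2 - (-1)*R1:  [ 0  0  0 ]
R3 <- R3 - (-1)*R1:  [  0   2  12 ]
R4 <- R4 - (-3/2)*R1:  [    0   3/2  25/2 ]
R2 <-> R3   (pivot in column 2 was zero)
[ 4    5     5 ]
[ 0    2    12 ]
[ 0    0     0 ]
[ 0  3/2  25/2 ]
R4 <- R4 - (3/4)*R2:  [   0    0  7/2 ]
R3 <-> R4   (pivot in column 3 was zero)
[ 4  5    5 ]
[ 0  2   12 ]
[ 0  0  7/2 ]
[ 0  0    0 ]
Row echelon form:
[ 4  5    5 ]
[ 0  2   12 ]
[ 0  0  7/2 ]
[ 0  0    0 ]
Nonzero rows / pivot columns: 3

rank(A) = 3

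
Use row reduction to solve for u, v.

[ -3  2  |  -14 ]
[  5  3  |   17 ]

Forward elimination on [A|b]:
R2 <- R2 - (-5/3)*R1:  [     0   19/3  -19/3 ]
Row echelon form:
[ -3     2  |    -14 ]
[  0  19/3  |  -19/3 ]
Back-substitution:
v = (-19/3) / (19/3) = -1
u = (-14 - (2)*(-1)) / -3 = 4

(4, -1)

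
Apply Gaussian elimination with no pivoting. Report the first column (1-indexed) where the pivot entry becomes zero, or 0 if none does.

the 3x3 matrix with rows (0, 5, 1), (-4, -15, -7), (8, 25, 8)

Naive forward elimination:
Pivot entry (1,1) is zero but row 2 has -4 in column 1 -> naive elimination stops; a row interchange (e.g. R1 <-> R2) would be required here.

first zero-pivot column = 1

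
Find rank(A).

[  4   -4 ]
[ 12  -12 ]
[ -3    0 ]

Row reduction:
R2 <- R2 - (3)*R1:  [ 0  0 ]
R3 <- R3 - (-3/4)*R1:  [  0  -3 ]
R2 <-> R3   (pivot in column 2 was zero)
[ 4  -4 ]
[ 0  -3 ]
[ 0   0 ]
Row echelon form:
[ 4  -4 ]
[ 0  -3 ]
[ 0   0 ]
Nonzero rows / pivot columns: 2

rank(A) = 2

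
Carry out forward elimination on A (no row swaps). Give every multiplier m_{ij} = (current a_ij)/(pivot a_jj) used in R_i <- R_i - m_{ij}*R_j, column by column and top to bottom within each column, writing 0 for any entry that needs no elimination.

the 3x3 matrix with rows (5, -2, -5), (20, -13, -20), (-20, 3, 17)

Forward elimination:
R2 <- R2 - (4)*R1:  [  0  -5   0 ]
R3 <- R3 - (-4)*R1:  [  0  -5  -3 ]
R3 <- R3 - (1)*R2:  [  0   0  -3 ]
Multipliers (in order of application): m_{21} = 4, m_{31} = -4, m_{32} = 1

multipliers: 4, -4, 1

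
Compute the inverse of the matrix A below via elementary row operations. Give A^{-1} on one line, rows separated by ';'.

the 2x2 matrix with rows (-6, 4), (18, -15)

Gauss-Jordan on [A | I]:
R1 <- (1/-6)*R1:  [    1  -2/3  |  -1/6     0 ]
R2 <- R2 - (18)*R1:  [  0  -3  |   3   1 ]
R2 <- (1/-3)*R2:  [    0     1  |    -1  -1/3 ]
R1 <- R1 - (-2/3)*R2:  [    1     0  |  -5/6  -2/9 ]
Right block of [I | A^{-1}] is the inverse:
[ -5/6  -2/9 ]
[   -1  -1/3 ]

inverse = [-5/6 -2/9; -1 -1/3]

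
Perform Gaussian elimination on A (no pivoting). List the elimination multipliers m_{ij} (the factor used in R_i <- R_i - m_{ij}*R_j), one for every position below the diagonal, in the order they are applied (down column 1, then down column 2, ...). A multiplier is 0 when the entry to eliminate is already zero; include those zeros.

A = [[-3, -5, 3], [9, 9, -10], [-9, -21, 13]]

Forward elimination:
R2 <- R2 - (-3)*R1:  [  0  -6  -1 ]
R3 <- R3 - (3)*R1:  [  0  -6   4 ]
R3 <- R3 - (1)*R2:  [ 0  0  5 ]
Multipliers (in order of application): m_{21} = -3, m_{31} = 3, m_{32} = 1

multipliers: -3, 3, 1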